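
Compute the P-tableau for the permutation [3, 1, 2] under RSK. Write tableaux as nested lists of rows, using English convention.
P = [[1, 2], [3]]

Insert 3: appended to row 1. P = [[3]].
Insert 1: 1 bumps 3 from row 1; 3 starts row 2. P = [[1], [3]].
Insert 2: appended to row 1. P = [[1, 2], [3]].

So P = [[1, 2], [3]].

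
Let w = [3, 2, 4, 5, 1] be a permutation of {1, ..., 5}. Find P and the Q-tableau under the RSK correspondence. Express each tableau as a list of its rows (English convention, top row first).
Insert each entry of the permutation into P by Schensted row insertion, recording in Q the position of each new cell.

After inserting 3: P = [[3]].
After inserting 2: P = [[2], [3]].
After inserting 4: P = [[2, 4], [3]].
After inserting 5: P = [[2, 4, 5], [3]].
After inserting 1: P = [[1, 4, 5], [2], [3]].

So P = [[1, 4, 5], [2], [3]], Q = [[1, 3, 4], [2], [5]].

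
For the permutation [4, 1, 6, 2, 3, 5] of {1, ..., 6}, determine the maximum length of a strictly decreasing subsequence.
2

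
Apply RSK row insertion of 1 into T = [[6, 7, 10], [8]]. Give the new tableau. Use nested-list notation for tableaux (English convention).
In row 1, 1 replaces 6 (the leftmost entry greater than 1); 6 is bumped to row 2. In row 2, 6 replaces 8 (the leftmost entry greater than 6); 8 is bumped to row 3. 8 starts a new row 3. The new tableau is [[1, 7, 10], [6], [8]].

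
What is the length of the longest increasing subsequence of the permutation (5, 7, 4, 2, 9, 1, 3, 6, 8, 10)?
5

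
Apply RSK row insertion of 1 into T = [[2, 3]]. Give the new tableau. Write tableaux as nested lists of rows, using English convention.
[[1, 3], [2]]

In row 1, 1 replaces 2 (the leftmost entry greater than 1); 2 is bumped to row 2. 2 starts a new row 2. The new tableau is [[1, 3], [2]].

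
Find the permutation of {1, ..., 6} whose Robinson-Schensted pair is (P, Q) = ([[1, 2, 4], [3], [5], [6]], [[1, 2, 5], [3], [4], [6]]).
1 6 5 3 4 2

Reverse RSK: for i = n, n-1, ..., 1, locate i in Q, remove the corresponding corner cell from P, and reverse-bump its entry up through P; the value ejected from row 1 is w(i).

So w = 1 6 5 3 4 2.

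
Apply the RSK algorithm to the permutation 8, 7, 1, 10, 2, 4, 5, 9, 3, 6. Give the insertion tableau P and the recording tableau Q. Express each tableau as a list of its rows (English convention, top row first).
Insert each entry of the permutation into P by Schensted row insertion, recording in Q the position of each new cell.

Insert 8: appended to row 1. P = [[8]].
Insert 7: 7 bumps 8 from row 1; 8 starts row 2. P = [[7], [8]].
Insert 1: 1 bumps 7 from row 1; 7 bumps 8 from row 2; 8 starts row 3. P = [[1], [7], [8]].
Insert 10: appended to row 1. P = [[1, 10], [7], [8]].
Insert 2: 2 bumps 10 from row 1; 10 appends to row 2. P = [[1, 2], [7, 10], [8]].
Insert 4: appended to row 1. P = [[1, 2, 4], [7, 10], [8]].
Insert 5: appended to row 1. P = [[1, 2, 4, 5], [7, 10], [8]].
Insert 9: appended to row 1. P = [[1, 2, 4, 5, 9], [7, 10], [8]].
Insert 3: 3 bumps 4 from row 1; 4 bumps 7 from row 2; 7 bumps 8 from row 3; 8 starts row 4. P = [[1, 2, 3, 5, 9], [4, 10], [7], [8]].
Insert 6: 6 bumps 9 from row 1; 9 bumps 10 from row 2; 10 appends to row 3. P = [[1, 2, 3, 5, 6], [4, 9], [7, 10], [8]].

So P = [[1, 2, 3, 5, 6], [4, 9], [7, 10], [8]], Q = [[1, 4, 6, 7, 8], [2, 5], [3, 10], [9]].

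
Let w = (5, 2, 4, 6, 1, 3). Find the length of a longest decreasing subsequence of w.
3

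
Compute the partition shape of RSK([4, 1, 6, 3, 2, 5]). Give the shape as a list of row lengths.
Row-insert each entry into an empty tableau.

After inserting 4: P = [[4]].
After inserting 1: P = [[1], [4]].
After inserting 6: P = [[1, 6], [4]].
After inserting 3: P = [[1, 3], [4, 6]].
After inserting 2: P = [[1, 2], [3, 6], [4]].
After inserting 5: P = [[1, 2, 5], [3, 6], [4]].

The final insertion tableau P = [[1, 2, 5], [3, 6], [4]] has shape [3, 2, 1].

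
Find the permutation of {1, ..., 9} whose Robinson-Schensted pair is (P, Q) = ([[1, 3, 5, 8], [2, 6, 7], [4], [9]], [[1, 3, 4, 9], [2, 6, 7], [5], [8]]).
9 4 6 7 2 3 5 1 8

Reverse the RSK construction: for i from n down to 1, find the cell of Q containing i, remove the entry at that cell from P, and reverse-bump it up through P; the value ejected from row 1 is w(i).

Step i=9: Q has 9 at row 1, column 4; remove that cell from P, ejecting 8. So w(9) = 8. P is now [[1, 3, 5], [2, 6, 7], [4], [9]].
Step i=8: Q has 8 at row 4, column 1; remove 9 from row 4 of P and reverse-bump: 9 enters row 3 and ejects 4; 4 enters row 2 and ejects 2; 2 enters row 1 and ejects 1. So w(8) = 1. P is now [[2, 3, 5], [4, 6, 7], [9]].
Step i=7: Q has 7 at row 2, column 3; remove 7 from row 2 of P and reverse-bump: 7 enters row 1 and ejects 5. So w(7) = 5. P is now [[2, 3, 7], [4, 6], [9]].
Step i=6: Q has 6 at row 2, column 2; remove 6 from row 2 of P and reverse-bump: 6 enters row 1 and ejects 3. So w(6) = 3. P is now [[2, 6, 7], [4], [9]].
Step i=5: Q has 5 at row 3, column 1; remove 9 from row 3 of P and reverse-bump: 9 enters row 2 and ejects 4; 4 enters row 1 and ejects 2. So w(5) = 2. P is now [[4, 6, 7], [9]].
Step i=4: Q has 4 at row 1, column 3; remove that cell from P, ejecting 7. So w(4) = 7. P is now [[4, 6], [9]].
Step i=3: Q has 3 at row 1, column 2; remove that cell from P, ejecting 6. So w(3) = 6. P is now [[4], [9]].
Step i=2: Q has 2 at row 2, column 1; remove 9 from row 2 of P and reverse-bump: 9 enters row 1 and ejects 4. So w(2) = 4. P is now [[9]].
Step i=1: Q has 1 at row 1, column 1; remove that cell from P, ejecting 9. So w(1) = 9. P is now [].

So w = 9 4 6 7 2 3 5 1 8.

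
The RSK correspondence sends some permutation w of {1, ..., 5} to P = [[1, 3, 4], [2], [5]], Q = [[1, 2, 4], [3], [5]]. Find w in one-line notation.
Reverse the RSK construction: for i from n down to 1, find the cell of Q containing i, remove the entry at that cell from P, and reverse-bump it up through P; the value ejected from row 1 is w(i).

Step i=5: Q has 5 at row 3, column 1; remove 5 from row 3 of P and reverse-bump: 5 enters row 2 and ejects 2; 2 enters row 1 and ejects 1. So w(5) = 1. P is now [[2, 3, 4], [5]].
Step i=4: Q has 4 at row 1, column 3; remove that cell from P, ejecting 4. So w(4) = 4. P is now [[2, 3], [5]].
Step i=3: Q has 3 at row 2, column 1; remove 5 from row 2 of P and reverse-bump: 5 enters row 1 and ejects 3. So w(3) = 3. P is now [[2, 5]].
Step i=2: Q has 2 at row 1, column 2; remove that cell from P, ejecting 5. So w(2) = 5. P is now [[2]].
Step i=1: Q has 1 at row 1, column 1; remove that cell from P, ejecting 2. So w(1) = 2. P is now [].

So w = 2 5 3 4 1.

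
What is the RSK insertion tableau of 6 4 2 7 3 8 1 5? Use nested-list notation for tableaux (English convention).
P = [[1, 3, 5], [2, 7, 8], [4], [6]]

Insert 6: appended to row 1. P = [[6]].
Insert 4: 4 bumps 6 from row 1; 6 starts row 2. P = [[4], [6]].
Insert 2: 2 bumps 4 from row 1; 4 bumps 6 from row 2; 6 starts row 3. P = [[2], [4], [6]].
Insert 7: appended to row 1. P = [[2, 7], [4], [6]].
Insert 3: 3 bumps 7 from row 1; 7 appends to row 2. P = [[2, 3], [4, 7], [6]].
Insert 8: appended to row 1. P = [[2, 3, 8], [4, 7], [6]].
Insert 1: 1 bumps 2 from row 1; 2 bumps 4 from row 2; 4 bumps 6 from row 3; 6 starts row 4. P = [[1, 3, 8], [2, 7], [4], [6]].
Insert 5: 5 bumps 8 from row 1; 8 appends to row 2. P = [[1, 3, 5], [2, 7, 8], [4], [6]].

So P = [[1, 3, 5], [2, 7, 8], [4], [6]].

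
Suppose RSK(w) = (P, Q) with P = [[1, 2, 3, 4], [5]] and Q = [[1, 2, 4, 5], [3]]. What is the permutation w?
1 5 2 3 4

Reverse the RSK construction: for i from n down to 1, find the cell of Q containing i, remove the entry at that cell from P, and reverse-bump it up through P; the value ejected from row 1 is w(i).

Step i=5: Q has 5 at row 1, column 4; remove that cell from P, ejecting 4. So w(5) = 4. P is now [[1, 2, 3], [5]].
Step i=4: Q has 4 at row 1, column 3; remove that cell from P, ejecting 3. So w(4) = 3. P is now [[1, 2], [5]].
Step i=3: Q has 3 at row 2, column 1; remove 5 from row 2 of P and reverse-bump: 5 enters row 1 and ejects 2. So w(3) = 2. P is now [[1, 5]].
Step i=2: Q has 2 at row 1, column 2; remove that cell from P, ejecting 5. So w(2) = 5. P is now [[1]].
Step i=1: Q has 1 at row 1, column 1; remove that cell from P, ejecting 1. So w(1) = 1. P is now [].

So w = 1 5 2 3 4.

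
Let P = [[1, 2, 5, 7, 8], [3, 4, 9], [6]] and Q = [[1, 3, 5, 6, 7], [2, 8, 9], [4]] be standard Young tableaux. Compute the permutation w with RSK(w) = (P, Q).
Reverse the RSK construction: for i from n down to 1, find the cell of Q containing i, remove the entry at that cell from P, and reverse-bump it up through P; the value ejected from row 1 is w(i).

Step i=9: Q has 9 at row 2, column 3; remove 9 from row 2 of P and reverse-bump: 9 enters row 1 and ejects 8. So w(9) = 8. P is now [[1, 2, 5, 7, 9], [3, 4], [6]].
Step i=8: Q has 8 at row 2, column 2; remove 4 from row 2 of P and reverse-bump: 4 enters row 1 and ejects 2. So w(8) = 2. P is now [[1, 4, 5, 7, 9], [3], [6]].
Step i=7: Q has 7 at row 1, column 5; remove that cell from P, ejecting 9. So w(7) = 9. P is now [[1, 4, 5, 7], [3], [6]].
Step i=6: Q has 6 at row 1, column 4; remove that cell from P, ejecting 7. So w(6) = 7. P is now [[1, 4, 5], [3], [6]].
Step i=5: Q has 5 at row 1, column 3; remove that cell from P, ejecting 5. So w(5) = 5. P is now [[1, 4], [3], [6]].
Step i=4: Q has 4 at row 3, column 1; remove 6 from row 3 of P and reverse-bump: 6 enters row 2 and ejects 3; 3 enters row 1 and ejects 1. So w(4) = 1. P is now [[3, 4], [6]].
Step i=3: Q has 3 at row 1, column 2; remove that cell from P, ejecting 4. So w(3) = 4. P is now [[3], [6]].
Step i=2: Q has 2 at row 2, column 1; remove 6 from row 2 of P and reverse-bump: 6 enters row 1 and ejects 3. So w(2) = 3. P is now [[6]].
Step i=1: Q has 1 at row 1, column 1; remove that cell from P, ejecting 6. So w(1) = 6. P is now [].

So w = 6 3 4 1 5 7 9 2 8.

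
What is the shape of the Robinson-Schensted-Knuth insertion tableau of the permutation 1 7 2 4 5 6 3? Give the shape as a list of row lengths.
[5, 1, 1]

Row-insert each entry into an empty tableau.

After inserting 1: P = [[1]].
After inserting 7: P = [[1, 7]].
After inserting 2: P = [[1, 2], [7]].
After inserting 4: P = [[1, 2, 4], [7]].
After inserting 5: P = [[1, 2, 4, 5], [7]].
After inserting 6: P = [[1, 2, 4, 5, 6], [7]].
After inserting 3: P = [[1, 2, 3, 5, 6], [4], [7]].

The final insertion tableau P = [[1, 2, 3, 5, 6], [4], [7]] has shape [5, 1, 1].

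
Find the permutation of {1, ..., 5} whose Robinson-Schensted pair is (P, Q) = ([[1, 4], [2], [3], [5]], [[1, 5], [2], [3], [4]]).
Reverse the RSK construction: for i from n down to 1, find the cell of Q containing i, remove the entry at that cell from P, and reverse-bump it up through P; the value ejected from row 1 is w(i).

Step i=5: Q has 5 at row 1, column 2; remove that cell from P, ejecting 4. So w(5) = 4. P is now [[1], [2], [3], [5]].
Step i=4: Q has 4 at row 4, column 1; remove 5 from row 4 of P and reverse-bump: 5 enters row 3 and ejects 3; 3 enters row 2 and ejects 2; 2 enters row 1 and ejects 1. So w(4) = 1. P is now [[2], [3], [5]].
Step i=3: Q has 3 at row 3, column 1; remove 5 from row 3 of P and reverse-bump: 5 enters row 2 and ejects 3; 3 enters row 1 and ejects 2. So w(3) = 2. P is now [[3], [5]].
Step i=2: Q has 2 at row 2, column 1; remove 5 from row 2 of P and reverse-bump: 5 enters row 1 and ejects 3. So w(2) = 3. P is now [[5]].
Step i=1: Q has 1 at row 1, column 1; remove that cell from P, ejecting 5. So w(1) = 5. P is now [].

So w = 5 3 2 1 4.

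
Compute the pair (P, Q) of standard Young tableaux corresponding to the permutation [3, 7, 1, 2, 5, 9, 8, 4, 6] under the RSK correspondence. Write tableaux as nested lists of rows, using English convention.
Insert each entry of the permutation into P by Schensted row insertion, recording in Q the position of each new cell.

Insert 3: appended to row 1. P = [[3]].
Insert 7: appended to row 1. P = [[3, 7]].
Insert 1: 1 bumps 3 from row 1; 3 starts row 2. P = [[1, 7], [3]].
Insert 2: 2 bumps 7 from row 1; 7 appends to row 2. P = [[1, 2], [3, 7]].
Insert 5: appended to row 1. P = [[1, 2, 5], [3, 7]].
Insert 9: appended to row 1. P = [[1, 2, 5, 9], [3, 7]].
Insert 8: 8 bumps 9 from row 1; 9 appends to row 2. P = [[1, 2, 5, 8], [3, 7, 9]].
Insert 4: 4 bumps 5 from row 1; 5 bumps 7 from row 2; 7 starts row 3. P = [[1, 2, 4, 8], [3, 5, 9], [7]].
Insert 6: 6 bumps 8 from row 1; 8 bumps 9 from row 2; 9 appends to row 3. P = [[1, 2, 4, 6], [3, 5, 8], [7, 9]].

So P = [[1, 2, 4, 6], [3, 5, 8], [7, 9]], Q = [[1, 2, 5, 6], [3, 4, 7], [8, 9]].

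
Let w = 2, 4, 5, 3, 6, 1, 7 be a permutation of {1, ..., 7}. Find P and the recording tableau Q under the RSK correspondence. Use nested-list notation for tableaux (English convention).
Insert each entry of the permutation into P by Schensted row insertion, recording in Q the position of each new cell.

Insert 2: appended to row 1. P = [[2]].
Insert 4: appended to row 1. P = [[2, 4]].
Insert 5: appended to row 1. P = [[2, 4, 5]].
Insert 3: 3 bumps 4 from row 1; 4 starts row 2. P = [[2, 3, 5], [4]].
Insert 6: appended to row 1. P = [[2, 3, 5, 6], [4]].
Insert 1: 1 bumps 2 from row 1; 2 bumps 4 from row 2; 4 starts row 3. P = [[1, 3, 5, 6], [2], [4]].
Insert 7: appended to row 1. P = [[1, 3, 5, 6, 7], [2], [4]].

So P = [[1, 3, 5, 6, 7], [2], [4]], Q = [[1, 2, 3, 5, 7], [4], [6]].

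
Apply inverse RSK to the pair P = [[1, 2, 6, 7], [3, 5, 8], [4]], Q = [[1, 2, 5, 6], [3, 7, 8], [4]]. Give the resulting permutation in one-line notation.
Reverse the RSK construction: for i from n down to 1, find the cell of Q containing i, remove the entry at that cell from P, and reverse-bump it up through P; the value ejected from row 1 is w(i).

Step i=8: Q has 8 at row 2, column 3; remove 8 from row 2 of P and reverse-bump: 8 enters row 1 and ejects 7. So w(8) = 7. P is now [[1, 2, 6, 8], [3, 5], [4]].
Step i=7: Q has 7 at row 2, column 2; remove 5 from row 2 of P and reverse-bump: 5 enters row 1 and ejects 2. So w(7) = 2. P is now [[1, 5, 6, 8], [3], [4]].
Step i=6: Q has 6 at row 1, column 4; remove that cell from P, ejecting 8. So w(6) = 8. P is now [[1, 5, 6], [3], [4]].
Step i=5: Q has 5 at row 1, column 3; remove that cell from P, ejecting 6. So w(5) = 6. P is now [[1, 5], [3], [4]].
Step i=4: Q has 4 at row 3, column 1; remove 4 from row 3 of P and reverse-bump: 4 enters row 2 and ejects 3; 3 enters row 1 and ejects 1. So w(4) = 1. P is now [[3, 5], [4]].
Step i=3: Q has 3 at row 2, column 1; remove 4 from row 2 of P and reverse-bump: 4 enters row 1 and ejects 3. So w(3) = 3. P is now [[4, 5]].
Step i=2: Q has 2 at row 1, column 2; remove that cell from P, ejecting 5. So w(2) = 5. P is now [[4]].
Step i=1: Q has 1 at row 1, column 1; remove that cell from P, ejecting 4. So w(1) = 4. P is now [].

So w = 4 5 3 1 6 8 2 7.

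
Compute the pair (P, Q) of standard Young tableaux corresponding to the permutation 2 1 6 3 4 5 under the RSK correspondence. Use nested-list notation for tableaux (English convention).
Insert each entry of the permutation into P by Schensted row insertion, recording in Q the position of each new cell.

Insert 2: appended to row 1. P = [[2]].
Insert 1: 1 bumps 2 from row 1; 2 starts row 2. P = [[1], [2]].
Insert 6: appended to row 1. P = [[1, 6], [2]].
Insert 3: 3 bumps 6 from row 1; 6 appends to row 2. P = [[1, 3], [2, 6]].
Insert 4: appended to row 1. P = [[1, 3, 4], [2, 6]].
Insert 5: appended to row 1. P = [[1, 3, 4, 5], [2, 6]].

So P = [[1, 3, 4, 5], [2, 6]], Q = [[1, 3, 5, 6], [2, 4]].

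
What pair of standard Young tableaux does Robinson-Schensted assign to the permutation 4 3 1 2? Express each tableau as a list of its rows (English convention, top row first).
Insert each entry of the permutation into P by Schensted row insertion, recording in Q the position of each new cell.

After inserting 4: P = [[4]].
After inserting 3: P = [[3], [4]].
After inserting 1: P = [[1], [3], [4]].
After inserting 2: P = [[1, 2], [3], [4]].

So P = [[1, 2], [3], [4]], Q = [[1, 4], [2], [3]].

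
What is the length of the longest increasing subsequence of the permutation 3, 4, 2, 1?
2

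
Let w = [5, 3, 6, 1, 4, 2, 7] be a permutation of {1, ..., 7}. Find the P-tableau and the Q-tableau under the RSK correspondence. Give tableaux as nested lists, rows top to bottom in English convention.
Insert each entry of the permutation into P by Schensted row insertion, recording in Q the position of each new cell.

After inserting 5: P = [[5]].
After inserting 3: P = [[3], [5]].
After inserting 6: P = [[3, 6], [5]].
After inserting 1: P = [[1, 6], [3], [5]].
After inserting 4: P = [[1, 4], [3, 6], [5]].
After inserting 2: P = [[1, 2], [3, 4], [5, 6]].
After inserting 7: P = [[1, 2, 7], [3, 4], [5, 6]].

So P = [[1, 2, 7], [3, 4], [5, 6]], Q = [[1, 3, 7], [2, 5], [4, 6]].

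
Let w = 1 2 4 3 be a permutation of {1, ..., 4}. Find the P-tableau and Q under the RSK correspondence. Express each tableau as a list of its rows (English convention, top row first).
P = [[1, 2, 3], [4]], Q = [[1, 2, 3], [4]]

Insert each entry of the permutation into P by Schensted row insertion, recording in Q the position of each new cell.

Insert 1: appended to row 1. P = [[1]].
Insert 2: appended to row 1. P = [[1, 2]].
Insert 4: appended to row 1. P = [[1, 2, 4]].
Insert 3: 3 bumps 4 from row 1; 4 starts row 2. P = [[1, 2, 3], [4]].

So P = [[1, 2, 3], [4]], Q = [[1, 2, 3], [4]].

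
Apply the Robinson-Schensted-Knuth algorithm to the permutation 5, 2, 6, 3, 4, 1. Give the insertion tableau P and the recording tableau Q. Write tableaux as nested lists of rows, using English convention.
P = [[1, 3, 4], [2, 6], [5]], Q = [[1, 3, 5], [2, 4], [6]]

Insert each entry of the permutation into P by Schensted row insertion, recording in Q the position of each new cell.

Insert 5: appended to row 1. P = [[5]].
Insert 2: 2 bumps 5 from row 1; 5 starts row 2. P = [[2], [5]].
Insert 6: appended to row 1. P = [[2, 6], [5]].
Insert 3: 3 bumps 6 from row 1; 6 appends to row 2. P = [[2, 3], [5, 6]].
Insert 4: appended to row 1. P = [[2, 3, 4], [5, 6]].
Insert 1: 1 bumps 2 from row 1; 2 bumps 5 from row 2; 5 starts row 3. P = [[1, 3, 4], [2, 6], [5]].

So P = [[1, 3, 4], [2, 6], [5]], Q = [[1, 3, 5], [2, 4], [6]].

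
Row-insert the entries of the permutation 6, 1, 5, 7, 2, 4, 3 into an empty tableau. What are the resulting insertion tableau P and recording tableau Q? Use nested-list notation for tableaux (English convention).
Insert each entry of the permutation into P by Schensted row insertion, recording in Q the position of each new cell.

Insert 6: appended to row 1. P = [[6]].
Insert 1: 1 bumps 6 from row 1; 6 starts row 2. P = [[1], [6]].
Insert 5: appended to row 1. P = [[1, 5], [6]].
Insert 7: appended to row 1. P = [[1, 5, 7], [6]].
Insert 2: 2 bumps 5 from row 1; 5 bumps 6 from row 2; 6 starts row 3. P = [[1, 2, 7], [5], [6]].
Insert 4: 4 bumps 7 from row 1; 7 appends to row 2. P = [[1, 2, 4], [5, 7], [6]].
Insert 3: 3 bumps 4 from row 1; 4 bumps 5 from row 2; 5 bumps 6 from row 3; 6 starts row 4. P = [[1, 2, 3], [4, 7], [5], [6]].

So P = [[1, 2, 3], [4, 7], [5], [6]], Q = [[1, 3, 4], [2, 6], [5], [7]].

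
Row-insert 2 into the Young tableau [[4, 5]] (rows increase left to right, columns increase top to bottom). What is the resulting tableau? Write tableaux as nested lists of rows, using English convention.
[[2, 5], [4]]

In row 1, 2 replaces 4 (the leftmost entry greater than 2); 4 is bumped to row 2. 4 starts a new row 2. The new tableau is [[2, 5], [4]].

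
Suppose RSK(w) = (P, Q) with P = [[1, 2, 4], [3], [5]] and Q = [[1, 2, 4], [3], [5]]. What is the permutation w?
1 5 3 4 2

Reverse RSK: for i = n, n-1, ..., 1, locate i in Q, remove the corresponding corner cell from P, and reverse-bump its entry up through P; the value ejected from row 1 is w(i).

So w = 1 5 3 4 2.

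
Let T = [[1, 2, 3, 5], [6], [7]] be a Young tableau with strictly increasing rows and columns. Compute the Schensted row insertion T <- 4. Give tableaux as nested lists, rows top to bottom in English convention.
[[1, 2, 3, 4], [5], [6], [7]]

In row 1, 4 replaces 5 (the leftmost entry greater than 4); 5 is bumped to row 2. In row 2, 5 replaces 6 (the leftmost entry greater than 5); 6 is bumped to row 3. In row 3, 6 replaces 7 (the leftmost entry greater than 6); 7 is bumped to row 4. 7 starts a new row 4. The new tableau is [[1, 2, 3, 4], [5], [6], [7]].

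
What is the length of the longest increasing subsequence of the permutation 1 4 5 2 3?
3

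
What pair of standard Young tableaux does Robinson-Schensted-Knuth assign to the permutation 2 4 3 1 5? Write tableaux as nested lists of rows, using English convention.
Insert each entry of the permutation into P by Schensted row insertion, recording in Q the position of each new cell.

Insert 2: appended to row 1. P = [[2]], Q = [[1]].
Insert 4: appended to row 1. P = [[2, 4]], Q = [[1, 2]].
Insert 3: 3 bumps 4 from row 1; 4 starts row 2. P = [[2, 3], [4]], Q = [[1, 2], [3]].
Insert 1: 1 bumps 2 from row 1; 2 bumps 4 from row 2; 4 starts row 3. P = [[1, 3], [2], [4]], Q = [[1, 2], [3], [4]].
Insert 5: appended to row 1. P = [[1, 3, 5], [2], [4]], Q = [[1, 2, 5], [3], [4]].

So P = [[1, 3, 5], [2], [4]], Q = [[1, 2, 5], [3], [4]].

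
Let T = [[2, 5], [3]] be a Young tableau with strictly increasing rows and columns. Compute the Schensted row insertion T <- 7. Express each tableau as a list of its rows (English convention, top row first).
7 is larger than every entry of row 1, so it is appended to row 1. The new tableau is [[2, 5, 7], [3]].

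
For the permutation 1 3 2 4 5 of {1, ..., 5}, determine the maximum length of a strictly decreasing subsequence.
2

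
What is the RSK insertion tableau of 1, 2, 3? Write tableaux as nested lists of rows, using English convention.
Insert 1: appended to row 1. P = [[1]].
Insert 2: appended to row 1. P = [[1, 2]].
Insert 3: appended to row 1. P = [[1, 2, 3]].

So P = [[1, 2, 3]].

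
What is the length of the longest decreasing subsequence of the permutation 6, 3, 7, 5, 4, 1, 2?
4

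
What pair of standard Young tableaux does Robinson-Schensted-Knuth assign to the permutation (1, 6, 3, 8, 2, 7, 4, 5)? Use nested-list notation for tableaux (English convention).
Insert each entry of the permutation into P by Schensted row insertion, recording in Q the position of each new cell.

After inserting 1: P = [[1]].
After inserting 6: P = [[1, 6]].
After inserting 3: P = [[1, 3], [6]].
After inserting 8: P = [[1, 3, 8], [6]].
After inserting 2: P = [[1, 2, 8], [3], [6]].
After inserting 7: P = [[1, 2, 7], [3, 8], [6]].
After inserting 4: P = [[1, 2, 4], [3, 7], [6, 8]].
After inserting 5: P = [[1, 2, 4, 5], [3, 7], [6, 8]].

So P = [[1, 2, 4, 5], [3, 7], [6, 8]], Q = [[1, 2, 4, 8], [3, 6], [5, 7]].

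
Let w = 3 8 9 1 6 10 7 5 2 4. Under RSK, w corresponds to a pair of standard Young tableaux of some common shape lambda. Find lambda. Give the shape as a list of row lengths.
Row-insert each entry into an empty tableau.

After inserting 3: P = [[3]].
After inserting 8: P = [[3, 8]].
After inserting 9: P = [[3, 8, 9]].
After inserting 1: P = [[1, 8, 9], [3]].
After inserting 6: P = [[1, 6, 9], [3, 8]].
After inserting 10: P = [[1, 6, 9, 10], [3, 8]].
After inserting 7: P = [[1, 6, 7, 10], [3, 8, 9]].
After inserting 5: P = [[1, 5, 7, 10], [3, 6, 9], [8]].
After inserting 2: P = [[1, 2, 7, 10], [3, 5, 9], [6], [8]].
After inserting 4: P = [[1, 2, 4, 10], [3, 5, 7], [6, 9], [8]].

The final insertion tableau P = [[1, 2, 4, 10], [3, 5, 7], [6, 9], [8]] has shape [4, 3, 2, 1].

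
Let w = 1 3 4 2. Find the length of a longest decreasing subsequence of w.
2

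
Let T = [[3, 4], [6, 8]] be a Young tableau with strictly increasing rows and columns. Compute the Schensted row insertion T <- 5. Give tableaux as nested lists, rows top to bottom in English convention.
5 is larger than every entry of row 1, so it is appended to row 1. The new tableau is [[3, 4, 5], [6, 8]].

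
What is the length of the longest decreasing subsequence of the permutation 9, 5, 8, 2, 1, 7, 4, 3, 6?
5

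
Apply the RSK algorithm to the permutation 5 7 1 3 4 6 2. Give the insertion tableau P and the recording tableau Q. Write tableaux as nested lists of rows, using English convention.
P = [[1, 2, 4, 6], [3, 7], [5]], Q = [[1, 2, 5, 6], [3, 4], [7]]

Insert each entry of the permutation into P by Schensted row insertion, recording in Q the position of each new cell.

After inserting 5: P = [[5]].
After inserting 7: P = [[5, 7]].
After inserting 1: P = [[1, 7], [5]].
After inserting 3: P = [[1, 3], [5, 7]].
After inserting 4: P = [[1, 3, 4], [5, 7]].
After inserting 6: P = [[1, 3, 4, 6], [5, 7]].
After inserting 2: P = [[1, 2, 4, 6], [3, 7], [5]].

So P = [[1, 2, 4, 6], [3, 7], [5]], Q = [[1, 2, 5, 6], [3, 4], [7]].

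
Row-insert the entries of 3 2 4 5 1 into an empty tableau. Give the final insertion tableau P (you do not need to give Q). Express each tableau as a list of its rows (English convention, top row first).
P = [[1, 4, 5], [2], [3]]

Insert 3: appended to row 1. P = [[3]].
Insert 2: 2 bumps 3 from row 1; 3 starts row 2. P = [[2], [3]].
Insert 4: appended to row 1. P = [[2, 4], [3]].
Insert 5: appended to row 1. P = [[2, 4, 5], [3]].
Insert 1: 1 bumps 2 from row 1; 2 bumps 3 from row 2; 3 starts row 3. P = [[1, 4, 5], [2], [3]].

So P = [[1, 4, 5], [2], [3]].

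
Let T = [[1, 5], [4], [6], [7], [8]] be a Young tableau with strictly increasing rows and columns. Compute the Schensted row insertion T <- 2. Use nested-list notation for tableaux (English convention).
[[1, 2], [4, 5], [6], [7], [8]]

In row 1, 2 replaces 5 (the leftmost entry greater than 2); 5 is bumped to row 2. 5 is appended to row 2. The new tableau is [[1, 2], [4, 5], [6], [7], [8]].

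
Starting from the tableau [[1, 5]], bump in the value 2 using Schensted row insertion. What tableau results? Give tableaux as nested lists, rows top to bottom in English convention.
[[1, 2], [5]]

In row 1, 2 replaces 5 (the leftmost entry greater than 2); 5 is bumped to row 2. 5 starts a new row 2. The new tableau is [[1, 2], [5]].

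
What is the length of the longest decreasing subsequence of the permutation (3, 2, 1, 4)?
3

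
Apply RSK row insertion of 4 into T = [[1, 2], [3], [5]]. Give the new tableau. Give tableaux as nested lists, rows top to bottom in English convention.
[[1, 2, 4], [3], [5]]

4 is larger than every entry of row 1, so it is appended to row 1. The new tableau is [[1, 2, 4], [3], [5]].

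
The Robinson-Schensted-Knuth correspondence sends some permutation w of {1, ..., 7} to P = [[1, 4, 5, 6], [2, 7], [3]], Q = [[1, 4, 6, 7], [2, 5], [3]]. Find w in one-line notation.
Reverse the RSK construction: for i from n down to 1, find the cell of Q containing i, remove the entry at that cell from P, and reverse-bump it up through P; the value ejected from row 1 is w(i).

Step i=7: Q has 7 at row 1, column 4; remove that cell from P, ejecting 6. So w(7) = 6. P is now [[1, 4, 5], [2, 7], [3]].
Step i=6: Q has 6 at row 1, column 3; remove that cell from P, ejecting 5. So w(6) = 5. P is now [[1, 4], [2, 7], [3]].
Step i=5: Q has 5 at row 2, column 2; remove 7 from row 2 of P and reverse-bump: 7 enters row 1 and ejects 4. So w(5) = 4. P is now [[1, 7], [2], [3]].
Step i=4: Q has 4 at row 1, column 2; remove that cell from P, ejecting 7. So w(4) = 7. P is now [[1], [2], [3]].
Step i=3: Q has 3 at row 3, column 1; remove 3 from row 3 of P and reverse-bump: 3 enters row 2 and ejects 2; 2 enters row 1 and ejects 1. So w(3) = 1. P is now [[2], [3]].
Step i=2: Q has 2 at row 2, column 1; remove 3 from row 2 of P and reverse-bump: 3 enters row 1 and ejects 2. So w(2) = 2. P is now [[3]].
Step i=1: Q has 1 at row 1, column 1; remove that cell from P, ejecting 3. So w(1) = 3. P is now [].

So w = 3 2 1 7 4 5 6.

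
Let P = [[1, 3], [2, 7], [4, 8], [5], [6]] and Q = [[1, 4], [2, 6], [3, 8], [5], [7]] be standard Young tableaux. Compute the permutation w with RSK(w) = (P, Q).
6 5 4 8 2 7 1 3

Reverse RSK: for i = n, n-1, ..., 1, locate i in Q, remove the corresponding corner cell from P, and reverse-bump its entry up through P; the value ejected from row 1 is w(i).

So w = 6 5 4 8 2 7 1 3.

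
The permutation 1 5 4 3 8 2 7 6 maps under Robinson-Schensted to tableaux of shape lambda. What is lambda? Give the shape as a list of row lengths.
[3, 2, 2, 1]

Row-insert each entry into an empty tableau.

After inserting 1: P = [[1]].
After inserting 5: P = [[1, 5]].
After inserting 4: P = [[1, 4], [5]].
After inserting 3: P = [[1, 3], [4], [5]].
After inserting 8: P = [[1, 3, 8], [4], [5]].
After inserting 2: P = [[1, 2, 8], [3], [4], [5]].
After inserting 7: P = [[1, 2, 7], [3, 8], [4], [5]].
After inserting 6: P = [[1, 2, 6], [3, 7], [4, 8], [5]].

The final insertion tableau P = [[1, 2, 6], [3, 7], [4, 8], [5]] has shape [3, 2, 2, 1].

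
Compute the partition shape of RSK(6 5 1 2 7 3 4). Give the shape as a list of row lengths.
Row-insert each entry into an empty tableau.

After inserting 6: P = [[6]].
After inserting 5: P = [[5], [6]].
After inserting 1: P = [[1], [5], [6]].
After inserting 2: P = [[1, 2], [5], [6]].
After inserting 7: P = [[1, 2, 7], [5], [6]].
After inserting 3: P = [[1, 2, 3], [5, 7], [6]].
After inserting 4: P = [[1, 2, 3, 4], [5, 7], [6]].

The final insertion tableau P = [[1, 2, 3, 4], [5, 7], [6]] has shape [4, 2, 1].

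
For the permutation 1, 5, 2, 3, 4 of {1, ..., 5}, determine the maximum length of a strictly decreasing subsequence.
2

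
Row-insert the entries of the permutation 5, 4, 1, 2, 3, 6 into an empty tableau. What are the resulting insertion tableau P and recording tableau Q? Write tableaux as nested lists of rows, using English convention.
P = [[1, 2, 3, 6], [4], [5]], Q = [[1, 4, 5, 6], [2], [3]]

Insert each entry of the permutation into P by Schensted row insertion, recording in Q the position of each new cell.

Insert 5: appended to row 1. P = [[5]], Q = [[1]].
Insert 4: 4 bumps 5 from row 1; 5 starts row 2. P = [[4], [5]], Q = [[1], [2]].
Insert 1: 1 bumps 4 from row 1; 4 bumps 5 from row 2; 5 starts row 3. P = [[1], [4], [5]], Q = [[1], [2], [3]].
Insert 2: appended to row 1. P = [[1, 2], [4], [5]], Q = [[1, 4], [2], [3]].
Insert 3: appended to row 1. P = [[1, 2, 3], [4], [5]], Q = [[1, 4, 5], [2], [3]].
Insert 6: appended to row 1. P = [[1, 2, 3, 6], [4], [5]], Q = [[1, 4, 5, 6], [2], [3]].

So P = [[1, 2, 3, 6], [4], [5]], Q = [[1, 4, 5, 6], [2], [3]].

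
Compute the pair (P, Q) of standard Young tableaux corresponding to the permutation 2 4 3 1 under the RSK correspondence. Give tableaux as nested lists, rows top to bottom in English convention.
P = [[1, 3], [2], [4]], Q = [[1, 2], [3], [4]]

Insert each entry of the permutation into P by Schensted row insertion, recording in Q the position of each new cell.

Insert 2: appended to row 1. P = [[2]].
Insert 4: appended to row 1. P = [[2, 4]].
Insert 3: 3 bumps 4 from row 1; 4 starts row 2. P = [[2, 3], [4]].
Insert 1: 1 bumps 2 from row 1; 2 bumps 4 from row 2; 4 starts row 3. P = [[1, 3], [2], [4]].

So P = [[1, 3], [2], [4]], Q = [[1, 2], [3], [4]].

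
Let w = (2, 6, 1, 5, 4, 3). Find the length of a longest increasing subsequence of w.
2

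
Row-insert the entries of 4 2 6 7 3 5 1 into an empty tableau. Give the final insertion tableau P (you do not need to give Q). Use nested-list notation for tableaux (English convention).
P = [[1, 3, 5], [2, 6, 7], [4]]

After inserting 4: P = [[4]].
After inserting 2: P = [[2], [4]].
After inserting 6: P = [[2, 6], [4]].
After inserting 7: P = [[2, 6, 7], [4]].
After inserting 3: P = [[2, 3, 7], [4, 6]].
After inserting 5: P = [[2, 3, 5], [4, 6, 7]].
After inserting 1: P = [[1, 3, 5], [2, 6, 7], [4]].

So P = [[1, 3, 5], [2, 6, 7], [4]].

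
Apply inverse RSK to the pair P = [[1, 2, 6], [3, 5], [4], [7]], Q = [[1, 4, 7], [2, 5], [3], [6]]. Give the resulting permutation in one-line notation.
Reverse the RSK construction: for i from n down to 1, find the cell of Q containing i, remove the entry at that cell from P, and reverse-bump it up through P; the value ejected from row 1 is w(i).

Step i=7: Q has 7 at row 1, column 3; remove that cell from P, ejecting 6. So w(7) = 6. P is now [[1, 2], [3, 5], [4], [7]].
Step i=6: Q has 6 at row 4, column 1; remove 7 from row 4 of P and reverse-bump: 7 enters row 3 and ejects 4; 4 enters row 2 and ejects 3; 3 enters row 1 and ejects 2. So w(6) = 2. P is now [[1, 3], [4, 5], [7]].
Step i=5: Q has 5 at row 2, column 2; remove 5 from row 2 of P and reverse-bump: 5 enters row 1 and ejects 3. So w(5) = 3. P is now [[1, 5], [4], [7]].
Step i=4: Q has 4 at row 1, column 2; remove that cell from P, ejecting 5. So w(4) = 5. P is now [[1], [4], [7]].
Step i=3: Q has 3 at row 3, column 1; remove 7 from row 3 of P and reverse-bump: 7 enters row 2 and ejects 4; 4 enters row 1 and ejects 1. So w(3) = 1. P is now [[4], [7]].
Step i=2: Q has 2 at row 2, column 1; remove 7 from row 2 of P and reverse-bump: 7 enters row 1 and ejects 4. So w(2) = 4. P is now [[7]].
Step i=1: Q has 1 at row 1, column 1; remove that cell from P, ejecting 7. So w(1) = 7. P is now [].

So w = 7 4 1 5 3 2 6.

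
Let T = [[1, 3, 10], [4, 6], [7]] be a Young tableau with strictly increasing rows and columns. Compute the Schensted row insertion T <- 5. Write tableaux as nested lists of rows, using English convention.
[[1, 3, 5], [4, 6, 10], [7]]

In row 1, 5 replaces 10 (the leftmost entry greater than 5); 10 is bumped to row 2. 10 is appended to row 2. The new tableau is [[1, 3, 5], [4, 6, 10], [7]].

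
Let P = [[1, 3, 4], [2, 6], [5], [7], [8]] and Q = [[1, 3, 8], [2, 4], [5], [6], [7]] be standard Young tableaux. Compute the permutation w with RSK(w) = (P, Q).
Reverse RSK: for i = n, n-1, ..., 1, locate i in Q, remove the corresponding corner cell from P, and reverse-bump its entry up through P; the value ejected from row 1 is w(i).

So w = 5 2 8 7 6 3 1 4.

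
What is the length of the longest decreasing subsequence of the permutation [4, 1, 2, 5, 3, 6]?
2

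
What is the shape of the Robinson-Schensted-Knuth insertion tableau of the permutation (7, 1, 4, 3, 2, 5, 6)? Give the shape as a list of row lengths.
Row-insert each entry into an empty tableau.

After inserting 7: P = [[7]].
After inserting 1: P = [[1], [7]].
After inserting 4: P = [[1, 4], [7]].
After inserting 3: P = [[1, 3], [4], [7]].
After inserting 2: P = [[1, 2], [3], [4], [7]].
After inserting 5: P = [[1, 2, 5], [3], [4], [7]].
After inserting 6: P = [[1, 2, 5, 6], [3], [4], [7]].

The final insertion tableau P = [[1, 2, 5, 6], [3], [4], [7]] has shape [4, 1, 1, 1].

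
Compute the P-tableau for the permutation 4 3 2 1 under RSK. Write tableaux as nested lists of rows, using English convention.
P = [[1], [2], [3], [4]]

Insert 4: appended to row 1. P = [[4]].
Insert 3: 3 bumps 4 from row 1; 4 starts row 2. P = [[3], [4]].
Insert 2: 2 bumps 3 from row 1; 3 bumps 4 from row 2; 4 starts row 3. P = [[2], [3], [4]].
Insert 1: 1 bumps 2 from row 1; 2 bumps 3 from row 2; 3 bumps 4 from row 3; 4 starts row 4. P = [[1], [2], [3], [4]].

So P = [[1], [2], [3], [4]].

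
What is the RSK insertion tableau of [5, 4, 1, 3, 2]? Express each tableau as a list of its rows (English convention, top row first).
Insert 5: appended to row 1. P = [[5]].
Insert 4: 4 bumps 5 from row 1; 5 starts row 2. P = [[4], [5]].
Insert 1: 1 bumps 4 from row 1; 4 bumps 5 from row 2; 5 starts row 3. P = [[1], [4], [5]].
Insert 3: appended to row 1. P = [[1, 3], [4], [5]].
Insert 2: 2 bumps 3 from row 1; 3 bumps 4 from row 2; 4 bumps 5 from row 3; 5 starts row 4. P = [[1, 2], [3], [4], [5]].

So P = [[1, 2], [3], [4], [5]].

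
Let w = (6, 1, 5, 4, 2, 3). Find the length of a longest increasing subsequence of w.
3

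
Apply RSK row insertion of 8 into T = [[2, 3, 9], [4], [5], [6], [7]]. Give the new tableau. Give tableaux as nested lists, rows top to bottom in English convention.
[[2, 3, 8], [4, 9], [5], [6], [7]]

In row 1, 8 replaces 9 (the leftmost entry greater than 8); 9 is bumped to row 2. 9 is appended to row 2. The new tableau is [[2, 3, 8], [4, 9], [5], [6], [7]].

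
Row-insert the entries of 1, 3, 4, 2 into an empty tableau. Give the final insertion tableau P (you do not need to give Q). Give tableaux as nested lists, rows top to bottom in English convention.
P = [[1, 2, 4], [3]]

Insert 1: appended to row 1. P = [[1]].
Insert 3: appended to row 1. P = [[1, 3]].
Insert 4: appended to row 1. P = [[1, 3, 4]].
Insert 2: 2 bumps 3 from row 1; 3 starts row 2. P = [[1, 2, 4], [3]].

So P = [[1, 2, 4], [3]].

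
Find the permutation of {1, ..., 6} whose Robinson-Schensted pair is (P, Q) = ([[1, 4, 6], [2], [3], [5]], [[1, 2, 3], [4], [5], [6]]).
Reverse RSK: for i = n, n-1, ..., 1, locate i in Q, remove the corresponding corner cell from P, and reverse-bump its entry up through P; the value ejected from row 1 is w(i).

So w = 3 5 6 4 2 1.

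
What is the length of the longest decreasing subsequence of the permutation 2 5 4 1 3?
3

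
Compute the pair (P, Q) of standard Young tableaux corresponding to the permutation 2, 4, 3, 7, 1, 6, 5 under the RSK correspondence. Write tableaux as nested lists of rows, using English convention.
Insert each entry of the permutation into P by Schensted row insertion, recording in Q the position of each new cell.

Insert 2: appended to row 1. P = [[2]].
Insert 4: appended to row 1. P = [[2, 4]].
Insert 3: 3 bumps 4 from row 1; 4 starts row 2. P = [[2, 3], [4]].
Insert 7: appended to row 1. P = [[2, 3, 7], [4]].
Insert 1: 1 bumps 2 from row 1; 2 bumps 4 from row 2; 4 starts row 3. P = [[1, 3, 7], [2], [4]].
Insert 6: 6 bumps 7 from row 1; 7 appends to row 2. P = [[1, 3, 6], [2, 7], [4]].
Insert 5: 5 bumps 6 from row 1; 6 bumps 7 from row 2; 7 appends to row 3. P = [[1, 3, 5], [2, 6], [4, 7]].

So P = [[1, 3, 5], [2, 6], [4, 7]], Q = [[1, 2, 4], [3, 6], [5, 7]].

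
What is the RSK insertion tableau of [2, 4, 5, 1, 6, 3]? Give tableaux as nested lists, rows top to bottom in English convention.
Insert 2: appended to row 1. P = [[2]].
Insert 4: appended to row 1. P = [[2, 4]].
Insert 5: appended to row 1. P = [[2, 4, 5]].
Insert 1: 1 bumps 2 from row 1; 2 starts row 2. P = [[1, 4, 5], [2]].
Insert 6: appended to row 1. P = [[1, 4, 5, 6], [2]].
Insert 3: 3 bumps 4 from row 1; 4 appends to row 2. P = [[1, 3, 5, 6], [2, 4]].

So P = [[1, 3, 5, 6], [2, 4]].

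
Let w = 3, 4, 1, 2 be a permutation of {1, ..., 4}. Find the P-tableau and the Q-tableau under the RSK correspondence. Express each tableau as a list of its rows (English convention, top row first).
P = [[1, 2], [3, 4]], Q = [[1, 2], [3, 4]]

Insert each entry of the permutation into P by Schensted row insertion, recording in Q the position of each new cell.

After inserting 3: P = [[3]].
After inserting 4: P = [[3, 4]].
After inserting 1: P = [[1, 4], [3]].
After inserting 2: P = [[1, 2], [3, 4]].

So P = [[1, 2], [3, 4]], Q = [[1, 2], [3, 4]].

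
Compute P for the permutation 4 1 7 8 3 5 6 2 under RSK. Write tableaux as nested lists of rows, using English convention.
P = [[1, 2, 5, 6], [3, 7, 8], [4]]

Insert 4: appended to row 1. P = [[4]].
Insert 1: 1 bumps 4 from row 1; 4 starts row 2. P = [[1], [4]].
Insert 7: appended to row 1. P = [[1, 7], [4]].
Insert 8: appended to row 1. P = [[1, 7, 8], [4]].
Insert 3: 3 bumps 7 from row 1; 7 appends to row 2. P = [[1, 3, 8], [4, 7]].
Insert 5: 5 bumps 8 from row 1; 8 appends to row 2. P = [[1, 3, 5], [4, 7, 8]].
Insert 6: appended to row 1. P = [[1, 3, 5, 6], [4, 7, 8]].
Insert 2: 2 bumps 3 from row 1; 3 bumps 4 from row 2; 4 starts row 3. P = [[1, 2, 5, 6], [3, 7, 8], [4]].

So P = [[1, 2, 5, 6], [3, 7, 8], [4]].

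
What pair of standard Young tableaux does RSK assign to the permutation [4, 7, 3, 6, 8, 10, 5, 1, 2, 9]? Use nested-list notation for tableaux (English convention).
P = [[1, 2, 8, 9], [3, 5, 10], [4, 6], [7]], Q = [[1, 2, 5, 6], [3, 4, 10], [7, 9], [8]]

Insert each entry of the permutation into P by Schensted row insertion, recording in Q the position of each new cell.

Insert 4: appended to row 1. P = [[4]], Q = [[1]].
Insert 7: appended to row 1. P = [[4, 7]], Q = [[1, 2]].
Insert 3: 3 bumps 4 from row 1; 4 starts row 2. P = [[3, 7], [4]], Q = [[1, 2], [3]].
Insert 6: 6 bumps 7 from row 1; 7 appends to row 2. P = [[3, 6], [4, 7]], Q = [[1, 2], [3, 4]].
Insert 8: appended to row 1. P = [[3, 6, 8], [4, 7]], Q = [[1, 2, 5], [3, 4]].
Insert 10: appended to row 1. P = [[3, 6, 8, 10], [4, 7]], Q = [[1, 2, 5, 6], [3, 4]].
Insert 5: 5 bumps 6 from row 1; 6 bumps 7 from row 2; 7 starts row 3. P = [[3, 5, 8, 10], [4, 6], [7]], Q = [[1, 2, 5, 6], [3, 4], [7]].
Insert 1: 1 bumps 3 from row 1; 3 bumps 4 from row 2; 4 bumps 7 from row 3; 7 starts row 4. P = [[1, 5, 8, 10], [3, 6], [4], [7]], Q = [[1, 2, 5, 6], [3, 4], [7], [8]].
Insert 2: 2 bumps 5 from row 1; 5 bumps 6 from row 2; 6 appends to row 3. P = [[1, 2, 8, 10], [3, 5], [4, 6], [7]], Q = [[1, 2, 5, 6], [3, 4], [7, 9], [8]].
Insert 9: 9 bumps 10 from row 1; 10 appends to row 2. P = [[1, 2, 8, 9], [3, 5, 10], [4, 6], [7]], Q = [[1, 2, 5, 6], [3, 4, 10], [7, 9], [8]].

So P = [[1, 2, 8, 9], [3, 5, 10], [4, 6], [7]], Q = [[1, 2, 5, 6], [3, 4, 10], [7, 9], [8]].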